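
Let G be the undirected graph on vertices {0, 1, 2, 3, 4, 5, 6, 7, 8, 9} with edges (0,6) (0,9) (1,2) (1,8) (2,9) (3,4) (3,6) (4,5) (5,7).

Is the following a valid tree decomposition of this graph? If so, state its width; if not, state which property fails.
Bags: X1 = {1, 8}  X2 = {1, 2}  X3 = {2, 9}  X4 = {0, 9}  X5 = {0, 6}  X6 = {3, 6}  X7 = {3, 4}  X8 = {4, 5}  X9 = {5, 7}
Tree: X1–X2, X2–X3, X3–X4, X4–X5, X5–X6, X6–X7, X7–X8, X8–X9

Yes; width 1.

Vertex coverage: the bags together contain {0, 1, 2, 3, 4, 5, 6, 7, 8, 9}, the full vertex set. Edge coverage: each edge of G has both endpoints in at least one bag. Running intersection: for every vertex, the bags containing it form a connected subtree. All three properties hold, so this is a valid tree decomposition of width max|bag| − 1 = 1, and hence tw(G) ≤ 1.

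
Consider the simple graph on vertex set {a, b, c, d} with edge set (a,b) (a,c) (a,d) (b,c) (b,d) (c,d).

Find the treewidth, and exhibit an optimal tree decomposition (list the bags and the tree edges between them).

Treewidth 3.
Bags: B1 = {a, b, c, d}
Tree: (single bag)

With just one bag of size 4, the width is 4 − 1 = 3, so tw(G) ≤ 3. On the other hand G contains the 4-clique {a, b, c, d}. A clique must lie in a single bag of any decomposition, so no decomposition can have width below 3. Combining the bounds, tw(G) = 3.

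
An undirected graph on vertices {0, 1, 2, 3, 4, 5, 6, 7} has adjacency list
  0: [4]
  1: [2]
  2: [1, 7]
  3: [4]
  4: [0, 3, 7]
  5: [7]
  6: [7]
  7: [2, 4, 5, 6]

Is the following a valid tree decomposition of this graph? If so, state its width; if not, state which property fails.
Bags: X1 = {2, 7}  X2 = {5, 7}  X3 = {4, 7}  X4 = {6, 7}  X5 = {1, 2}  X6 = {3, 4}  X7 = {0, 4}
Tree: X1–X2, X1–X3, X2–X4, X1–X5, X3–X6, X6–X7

Yes; width 1.

Vertex coverage: the bags together contain {0, 1, 2, 3, 4, 5, 6, 7}, the full vertex set. Edge coverage: each edge of G has both endpoints in at least one bag. Running intersection: for every vertex, the bags containing it form a connected subtree. All three properties hold, so this is a valid tree decomposition of width max|bag| − 1 = 1, and hence tw(G) ≤ 1.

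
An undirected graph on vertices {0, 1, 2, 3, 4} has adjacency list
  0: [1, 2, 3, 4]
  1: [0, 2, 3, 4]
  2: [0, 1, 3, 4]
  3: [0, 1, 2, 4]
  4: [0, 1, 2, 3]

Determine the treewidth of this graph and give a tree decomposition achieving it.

A single bag containing all 5 vertices is trivially a valid decomposition of width 4. For the lower bound, the 5 vertices {0, 1, 2, 3, 4} are pairwise adjacent, and any tree decomposition puts a clique entirely inside one bag — forcing width ≥ 4. Hence tw(G) = 4 exactly.

Treewidth 4.
One such decomposition:
Bags: B1 = {0, 1, 2, 3, 4}
Tree: (single bag)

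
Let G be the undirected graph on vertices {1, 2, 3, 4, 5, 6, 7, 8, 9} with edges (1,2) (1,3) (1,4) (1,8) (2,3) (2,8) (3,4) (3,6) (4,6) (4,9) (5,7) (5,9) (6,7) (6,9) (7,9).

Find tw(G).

A width-2 tree decomposition is:
Bags: B1 = {3, 4, 6}  B2 = {1, 3, 4}  B3 = {4, 6, 9}  B4 = {6, 7, 9}  B5 = {1, 2, 3}  B6 = {1, 2, 8}  B7 = {5, 7, 9}
Tree: B1–B2, B1–B3, B3–B4, B2–B5, B5–B6, B4–B7
Every bag has size at most 3, so the width is 3 − 1 = 2 and tw(G) ≤ 2. On the other hand G contains the 3-clique {1, 2, 8}. A clique must lie in a single bag of any decomposition, so no decomposition can have width below 2. The upper and lower bounds meet at 2, so that is the treewidth.

2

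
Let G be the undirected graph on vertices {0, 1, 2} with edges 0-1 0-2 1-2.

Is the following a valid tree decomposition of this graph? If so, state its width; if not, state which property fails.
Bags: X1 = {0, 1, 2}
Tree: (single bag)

Every vertex of G appears in some bag (union = {0, 1, 2}); every edge is covered by a bag; and for each vertex v the set of bags containing v is connected in the bag tree. The decomposition is therefore valid. The largest bag has 3 vertices, so the width is 2.

Yes; width 2.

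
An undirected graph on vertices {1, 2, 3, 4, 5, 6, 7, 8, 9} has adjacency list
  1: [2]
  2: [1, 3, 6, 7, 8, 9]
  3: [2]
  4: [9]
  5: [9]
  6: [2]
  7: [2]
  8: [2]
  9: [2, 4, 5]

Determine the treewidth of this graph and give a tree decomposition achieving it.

Treewidth 1.
One optimal decomposition is:
Bags: B1 = {2, 7}  B2 = {2, 6}  B3 = {2, 9}  B4 = {2, 3}  B5 = {2, 8}  B6 = {1, 2}  B7 = {4, 9}  B8 = {5, 9}
Tree: B1–B2, B1–B3, B1–B4, B2–B5, B2–B6, B3–B7, B7–B8

Every bag has size at most 2, so the width is 2 − 1 = 1 and tw(G) ≤ 1. G has an edge, so its treewidth is at least 1. The upper and lower bounds meet at 1, so that is the treewidth.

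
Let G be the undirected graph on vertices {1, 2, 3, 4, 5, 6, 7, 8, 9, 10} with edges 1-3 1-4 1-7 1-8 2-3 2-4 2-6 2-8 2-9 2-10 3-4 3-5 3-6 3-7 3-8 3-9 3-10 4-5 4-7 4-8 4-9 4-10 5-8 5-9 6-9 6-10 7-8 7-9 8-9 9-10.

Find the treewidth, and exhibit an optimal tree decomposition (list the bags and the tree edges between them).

Every bag has size at most 5, so the width is 5 − 1 = 4 and tw(G) ≤ 4. On the other hand G contains the 5-clique {1, 3, 4, 7, 8}. A clique must lie in a single bag of any decomposition, so no decomposition can have width below 4. Hence tw(G) = 4 exactly.

Treewidth 4.
One such decomposition:
Bags: B1 = {2, 3, 4, 8, 9}  B2 = {3, 4, 7, 8, 9}  B3 = {2, 3, 4, 9, 10}  B4 = {3, 4, 5, 8, 9}  B5 = {1, 3, 4, 7, 8}  B6 = {2, 3, 6, 9, 10}
Tree: B1–B2, B1–B3, B2–B4, B2–B5, B3–B6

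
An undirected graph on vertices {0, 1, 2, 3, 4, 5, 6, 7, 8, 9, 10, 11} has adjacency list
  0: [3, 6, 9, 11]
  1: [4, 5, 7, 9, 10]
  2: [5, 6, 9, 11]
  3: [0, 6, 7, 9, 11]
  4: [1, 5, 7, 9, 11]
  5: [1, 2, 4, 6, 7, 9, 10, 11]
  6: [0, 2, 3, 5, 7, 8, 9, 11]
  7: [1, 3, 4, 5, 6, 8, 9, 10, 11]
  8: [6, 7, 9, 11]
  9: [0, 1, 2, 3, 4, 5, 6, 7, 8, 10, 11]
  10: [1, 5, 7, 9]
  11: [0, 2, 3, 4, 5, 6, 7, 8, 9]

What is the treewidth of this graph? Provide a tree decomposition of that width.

Each bag holds 5 vertices, so the decomposition has width 4, which upper-bounds the treewidth. On the other hand G contains the 5-clique {0, 3, 6, 9, 11}. A clique must lie in a single bag of any decomposition, so no decomposition can have width below 4. Combining the bounds, tw(G) = 4.

Treewidth 4.
Bags: B1 = {2, 5, 6, 9, 11}  B2 = {5, 6, 7, 9, 11}  B3 = {4, 5, 7, 9, 11}  B4 = {6, 7, 8, 9, 11}  B5 = {1, 4, 5, 7, 9}  B6 = {3, 6, 7, 9, 11}  B7 = {1, 5, 7, 9, 10}  B8 = {0, 3, 6, 9, 11}
Tree: B1–B2, B2–B3, B2–B4, B3–B5, B2–B6, B5–B7, B6–B8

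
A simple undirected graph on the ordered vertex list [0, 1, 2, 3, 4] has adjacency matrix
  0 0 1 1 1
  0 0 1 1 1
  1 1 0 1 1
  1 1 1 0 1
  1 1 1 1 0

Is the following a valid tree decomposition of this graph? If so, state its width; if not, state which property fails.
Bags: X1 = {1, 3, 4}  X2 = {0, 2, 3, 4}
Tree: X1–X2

No — edge (2,1) lies in no bag.

A tree decomposition must satisfy three properties: every vertex lies in some bag; for every edge, both endpoints lie together in some bag; and for every vertex, the bags containing it form a connected subtree. Here edge (2,1) lies in no bag, so the decomposition is invalid.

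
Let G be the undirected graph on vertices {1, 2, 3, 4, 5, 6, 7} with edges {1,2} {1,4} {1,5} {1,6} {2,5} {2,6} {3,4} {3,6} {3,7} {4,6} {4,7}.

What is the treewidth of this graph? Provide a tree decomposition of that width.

Every bag has size at most 3, so the width is 3 − 1 = 2 and tw(G) ≤ 2. Conversely, {1, 2, 5} is a clique of size 3, and the vertices of any clique must share a bag in every tree decomposition; so some bag has ≥ 3 vertices and tw(G) ≥ 2. Therefore the treewidth is 2.

Treewidth 2.
Bags: B1 = {1, 2, 6}  B2 = {1, 2, 5}  B3 = {1, 4, 6}  B4 = {3, 4, 6}  B5 = {3, 4, 7}
Tree: B1–B2, B1–B3, B3–B4, B4–B5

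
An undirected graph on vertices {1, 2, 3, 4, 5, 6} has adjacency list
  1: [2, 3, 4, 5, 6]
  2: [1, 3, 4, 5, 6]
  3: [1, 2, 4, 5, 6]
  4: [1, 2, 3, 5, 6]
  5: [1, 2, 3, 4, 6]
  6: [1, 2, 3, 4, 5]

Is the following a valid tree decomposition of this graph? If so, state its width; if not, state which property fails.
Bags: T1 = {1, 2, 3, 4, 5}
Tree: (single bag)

No — vertex 6 appears in no bag.

A tree decomposition must satisfy three properties: every vertex lies in some bag; for every edge, both endpoints lie together in some bag; and for every vertex, the bags containing it form a connected subtree. Here vertex 6 appears in no bag, so the decomposition is invalid.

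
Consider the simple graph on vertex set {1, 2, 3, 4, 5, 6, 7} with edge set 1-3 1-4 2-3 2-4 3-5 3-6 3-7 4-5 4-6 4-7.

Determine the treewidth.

A width-2 tree decomposition is:
Bags: B1 = {2, 3, 4}  B2 = {3, 4, 6}  B3 = {1, 3, 4}  B4 = {3, 4, 5}  B5 = {3, 4, 7}
Tree: B1–B2, B2–B3, B3–B4, B4–B5
The largest bag has 3 vertices, giving width 2; this decomposition certifies tw(G) ≤ 2. The edges 3–2–4–6–3 form a cycle, so G is not a tree and its treewidth is at least 2. The upper and lower bounds meet at 2, so that is the treewidth.

2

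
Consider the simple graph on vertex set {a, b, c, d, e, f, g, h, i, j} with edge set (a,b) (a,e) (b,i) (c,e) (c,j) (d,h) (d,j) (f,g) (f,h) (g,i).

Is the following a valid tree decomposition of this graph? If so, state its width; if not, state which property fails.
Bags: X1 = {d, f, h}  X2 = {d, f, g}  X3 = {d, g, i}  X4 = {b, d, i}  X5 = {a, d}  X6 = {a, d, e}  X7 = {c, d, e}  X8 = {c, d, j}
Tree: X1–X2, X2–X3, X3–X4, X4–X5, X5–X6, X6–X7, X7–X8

A tree decomposition must satisfy three properties: every vertex lies in some bag; for every edge, both endpoints lie together in some bag; and for every vertex, the bags containing it form a connected subtree. Here edge (b,a) lies in no bag, so the decomposition is invalid.

No — edge (b,a) lies in no bag.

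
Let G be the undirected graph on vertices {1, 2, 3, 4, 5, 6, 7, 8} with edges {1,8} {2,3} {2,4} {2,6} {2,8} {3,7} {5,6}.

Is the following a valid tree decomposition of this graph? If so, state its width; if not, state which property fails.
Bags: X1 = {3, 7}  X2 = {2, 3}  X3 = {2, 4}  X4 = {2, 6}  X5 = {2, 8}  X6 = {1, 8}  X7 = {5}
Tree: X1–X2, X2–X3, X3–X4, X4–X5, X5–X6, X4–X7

A tree decomposition must satisfy three properties: every vertex lies in some bag; for every edge, both endpoints lie together in some bag; and for every vertex, the bags containing it form a connected subtree. Here edge (6,5) lies in no bag, so the decomposition is invalid.

No — edge (6,5) lies in no bag.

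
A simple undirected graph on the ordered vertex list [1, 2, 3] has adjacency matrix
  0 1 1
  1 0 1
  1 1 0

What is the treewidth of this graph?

A width-2 tree decomposition is:
Bags: B1 = {1, 2, 3}
Tree: (single bag)
With just one bag of size 3, the width is 3 − 1 = 2, so tw(G) ≤ 2. On the other hand G contains the 3-clique {1, 2, 3}. A clique must lie in a single bag of any decomposition, so no decomposition can have width below 2. The upper and lower bounds meet at 2, so that is the treewidth.

2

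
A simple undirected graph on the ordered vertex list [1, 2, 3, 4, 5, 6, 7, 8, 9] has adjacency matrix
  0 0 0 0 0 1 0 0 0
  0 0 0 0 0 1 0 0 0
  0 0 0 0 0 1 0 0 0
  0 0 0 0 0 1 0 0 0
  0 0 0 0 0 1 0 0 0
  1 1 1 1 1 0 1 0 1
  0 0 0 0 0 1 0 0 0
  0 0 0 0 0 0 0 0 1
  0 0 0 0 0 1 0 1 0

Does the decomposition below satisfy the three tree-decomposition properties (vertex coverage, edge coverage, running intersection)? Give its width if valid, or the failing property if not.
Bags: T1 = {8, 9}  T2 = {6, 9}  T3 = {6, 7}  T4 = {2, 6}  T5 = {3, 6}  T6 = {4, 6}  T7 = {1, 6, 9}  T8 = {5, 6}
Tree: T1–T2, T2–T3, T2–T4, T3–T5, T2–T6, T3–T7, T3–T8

A tree decomposition must satisfy three properties: every vertex lies in some bag; for every edge, both endpoints lie together in some bag; and for every vertex, the bags containing it form a connected subtree. Here bags containing vertex 9 are not connected in the tree, so the decomposition is invalid.

No — bags containing vertex 9 are not connected in the tree.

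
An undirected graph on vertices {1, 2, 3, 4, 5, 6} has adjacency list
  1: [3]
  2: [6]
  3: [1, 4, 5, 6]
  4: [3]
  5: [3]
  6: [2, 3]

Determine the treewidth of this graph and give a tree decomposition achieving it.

Treewidth 1.
One such decomposition:
Bags: B1 = {3, 5}  B2 = {3, 4}  B3 = {1, 3}  B4 = {3, 6}  B5 = {2, 6}
Tree: B1–B2, B1–B3, B3–B4, B4–B5

The largest bag has 2 vertices, giving width 1; this decomposition certifies tw(G) ≤ 1. Since G has at least one edge (e.g. 3–5), it is not an edgeless graph, so tw(G) ≥ 1. Combining the bounds, tw(G) = 1.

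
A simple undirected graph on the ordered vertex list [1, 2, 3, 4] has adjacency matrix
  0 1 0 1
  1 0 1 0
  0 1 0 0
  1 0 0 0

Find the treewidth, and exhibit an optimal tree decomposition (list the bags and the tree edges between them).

Treewidth 1.
Bags: B1 = {2, 3}  B2 = {1, 2}  B3 = {1, 4}
Tree: B1–B2, B2–B3

Each bag holds 2 vertices, so the decomposition has width 1, which upper-bounds the treewidth. Any graph with an edge has treewidth ≥ 1, and G has the edge 3–2. The upper and lower bounds meet at 1, so that is the treewidth.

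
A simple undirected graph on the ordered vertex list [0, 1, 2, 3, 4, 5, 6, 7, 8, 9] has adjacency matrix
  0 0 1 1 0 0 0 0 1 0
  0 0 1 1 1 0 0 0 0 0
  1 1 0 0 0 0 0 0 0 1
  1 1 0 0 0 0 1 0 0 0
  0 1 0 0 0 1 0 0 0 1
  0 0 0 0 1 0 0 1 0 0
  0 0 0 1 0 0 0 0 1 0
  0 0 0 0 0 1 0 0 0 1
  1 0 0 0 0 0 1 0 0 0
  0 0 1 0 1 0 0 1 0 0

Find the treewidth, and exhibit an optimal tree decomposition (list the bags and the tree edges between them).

Each bag holds 3 vertices, so the decomposition has width 2, which upper-bounds the treewidth. For the lower bound, G contains the cycle 6–8–0–3–6, so G is not a forest; only forests have treewidth ≤ 1, hence tw(G) ≥ 2. Therefore the treewidth is 2.

Treewidth 2.
Bags: B1 = {3, 6, 8}  B2 = {0, 3, 8}  B3 = {0, 1, 3}  B4 = {0, 1, 2}  B5 = {1, 2, 4}  B6 = {2, 4, 9}  B7 = {4, 5, 9}  B8 = {5, 7, 9}
Tree: B1–B2, B2–B3, B3–B4, B4–B5, B5–B6, B6–B7, B7–B8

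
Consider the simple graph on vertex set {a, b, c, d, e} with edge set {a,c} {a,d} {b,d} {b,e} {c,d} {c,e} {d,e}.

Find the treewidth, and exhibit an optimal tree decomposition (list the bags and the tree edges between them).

Treewidth 2.
One such decomposition:
Bags: B1 = {b, d, e}  B2 = {c, d, e}  B3 = {a, c, d}
Tree: B1–B2, B2–B3

Every bag has size at most 3, so the width is 3 − 1 = 2 and tw(G) ≤ 2. For the lower bound, the 3 vertices {c, d, e} are pairwise adjacent, and any tree decomposition puts a clique entirely inside one bag — forcing width ≥ 2. The upper and lower bounds meet at 2, so that is the treewidth.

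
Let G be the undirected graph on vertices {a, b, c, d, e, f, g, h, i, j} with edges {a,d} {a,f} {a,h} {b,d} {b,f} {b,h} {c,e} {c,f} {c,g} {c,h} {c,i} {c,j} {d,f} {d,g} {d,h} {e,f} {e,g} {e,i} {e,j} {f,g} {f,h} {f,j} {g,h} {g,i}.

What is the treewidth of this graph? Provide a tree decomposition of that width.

Treewidth 3.
One optimal decomposition is:
Bags: B1 = {c, f, g, h}  B2 = {c, e, f, g}  B3 = {d, f, g, h}  B4 = {c, e, f, j}  B5 = {a, d, f, h}  B6 = {c, e, g, i}  B7 = {b, d, f, h}
Tree: B1–B2, B1–B3, B2–B4, B3–B5, B2–B6, B5–B7

Each bag holds 4 vertices, so the decomposition has width 3, which upper-bounds the treewidth. Conversely, {c, e, f, j} is a clique of size 4, and the vertices of any clique must share a bag in every tree decomposition; so some bag has ≥ 4 vertices and tw(G) ≥ 3. Combining the bounds, tw(G) = 3.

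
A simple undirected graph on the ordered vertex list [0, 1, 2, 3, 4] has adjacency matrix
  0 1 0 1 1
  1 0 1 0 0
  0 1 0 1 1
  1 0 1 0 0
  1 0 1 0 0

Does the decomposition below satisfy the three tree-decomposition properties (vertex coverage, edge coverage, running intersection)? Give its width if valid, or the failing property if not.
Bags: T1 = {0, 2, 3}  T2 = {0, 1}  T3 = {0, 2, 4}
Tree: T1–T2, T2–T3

No — edge (2,1) lies in no bag.

A tree decomposition must satisfy three properties: every vertex lies in some bag; for every edge, both endpoints lie together in some bag; and for every vertex, the bags containing it form a connected subtree. Here edge (2,1) lies in no bag, so the decomposition is invalid.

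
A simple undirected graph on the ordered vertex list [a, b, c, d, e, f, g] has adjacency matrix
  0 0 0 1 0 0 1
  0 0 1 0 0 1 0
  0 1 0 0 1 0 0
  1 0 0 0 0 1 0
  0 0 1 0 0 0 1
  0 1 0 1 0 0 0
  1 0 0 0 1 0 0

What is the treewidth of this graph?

2

A width-2 tree decomposition is:
Bags: B1 = {b, c, f}  B2 = {c, e, f}  B3 = {e, f, g}  B4 = {a, f, g}  B5 = {a, d, f}
Tree: B1–B2, B2–B3, B3–B4, B4–B5
Each bag holds 3 vertices, so the decomposition has width 2, which upper-bounds the treewidth. The edges f–b–c–e–g–a–d–f form a cycle, so G is not a tree and its treewidth is at least 2. The upper and lower bounds meet at 2, so that is the treewidth.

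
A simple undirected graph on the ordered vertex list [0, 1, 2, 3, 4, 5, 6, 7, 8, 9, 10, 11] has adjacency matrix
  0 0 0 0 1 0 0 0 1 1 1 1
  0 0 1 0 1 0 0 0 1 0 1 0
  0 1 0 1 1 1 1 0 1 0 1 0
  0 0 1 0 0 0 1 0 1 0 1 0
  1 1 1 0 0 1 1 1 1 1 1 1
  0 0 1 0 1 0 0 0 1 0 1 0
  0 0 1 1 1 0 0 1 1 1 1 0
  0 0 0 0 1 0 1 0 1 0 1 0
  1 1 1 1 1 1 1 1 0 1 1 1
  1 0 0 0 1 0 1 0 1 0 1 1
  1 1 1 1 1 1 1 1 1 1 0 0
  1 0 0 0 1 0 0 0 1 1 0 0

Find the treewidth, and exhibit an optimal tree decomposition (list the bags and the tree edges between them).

Treewidth 4.
Bags: B1 = {4, 6, 8, 9, 10}  B2 = {2, 4, 6, 8, 10}  B3 = {0, 4, 8, 9, 10}  B4 = {2, 3, 6, 8, 10}  B5 = {0, 4, 8, 9, 11}  B6 = {2, 4, 5, 8, 10}  B7 = {4, 6, 7, 8, 10}  B8 = {1, 2, 4, 8, 10}
Tree: B1–B2, B1–B3, B2–B4, B3–B5, B2–B6, B2–B7, B2–B8

Each bag holds 5 vertices, so the decomposition has width 4, which upper-bounds the treewidth. On the other hand G contains the 5-clique {2, 3, 6, 8, 10}. A clique must lie in a single bag of any decomposition, so no decomposition can have width below 4. Hence tw(G) = 4 exactly.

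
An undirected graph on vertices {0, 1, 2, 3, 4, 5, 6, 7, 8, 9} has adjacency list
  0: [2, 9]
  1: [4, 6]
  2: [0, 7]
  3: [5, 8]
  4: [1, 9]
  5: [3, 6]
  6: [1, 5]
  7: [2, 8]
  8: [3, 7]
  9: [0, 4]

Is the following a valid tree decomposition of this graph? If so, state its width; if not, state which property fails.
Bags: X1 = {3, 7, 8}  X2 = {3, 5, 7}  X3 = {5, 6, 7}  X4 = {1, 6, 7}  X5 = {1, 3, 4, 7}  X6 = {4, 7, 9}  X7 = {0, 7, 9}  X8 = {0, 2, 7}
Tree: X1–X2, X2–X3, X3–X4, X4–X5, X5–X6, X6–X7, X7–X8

A tree decomposition must satisfy three properties: every vertex lies in some bag; for every edge, both endpoints lie together in some bag; and for every vertex, the bags containing it form a connected subtree. Here bags containing vertex 3 are not connected in the tree, so the decomposition is invalid.

No — bags containing vertex 3 are not connected in the tree.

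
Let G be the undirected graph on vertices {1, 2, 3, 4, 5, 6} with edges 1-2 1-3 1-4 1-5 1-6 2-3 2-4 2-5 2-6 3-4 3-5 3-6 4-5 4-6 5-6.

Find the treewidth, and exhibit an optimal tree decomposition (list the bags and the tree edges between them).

A single bag containing all 6 vertices is trivially a valid decomposition of width 5. On the other hand G contains the 6-clique {1, 2, 3, 4, 5, 6}. A clique must lie in a single bag of any decomposition, so no decomposition can have width below 5. The upper and lower bounds meet at 5, so that is the treewidth.

Treewidth 5.
One such decomposition:
Bags: B1 = {1, 2, 3, 4, 5, 6}
Tree: (single bag)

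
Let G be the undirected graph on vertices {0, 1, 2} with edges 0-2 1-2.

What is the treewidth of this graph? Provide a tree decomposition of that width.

Treewidth 1.
Bags: B1 = {1, 2}  B2 = {0, 2}
Tree: B1–B2

The largest bag has 2 vertices, giving width 1; this decomposition certifies tw(G) ≤ 1. Any graph with an edge has treewidth ≥ 1, and G has the edge 2–1. Hence tw(G) = 1 exactly.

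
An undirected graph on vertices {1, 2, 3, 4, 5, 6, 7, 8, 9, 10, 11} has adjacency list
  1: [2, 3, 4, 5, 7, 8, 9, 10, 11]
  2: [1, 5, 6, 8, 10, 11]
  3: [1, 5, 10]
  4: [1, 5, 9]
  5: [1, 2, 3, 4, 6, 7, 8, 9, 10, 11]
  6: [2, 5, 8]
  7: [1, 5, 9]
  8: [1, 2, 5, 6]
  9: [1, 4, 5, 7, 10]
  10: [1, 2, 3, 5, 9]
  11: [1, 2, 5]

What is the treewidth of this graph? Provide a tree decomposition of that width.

The largest bag has 4 vertices, giving width 3; this decomposition certifies tw(G) ≤ 3. Conversely, {1, 2, 5, 8} is a clique of size 4, and the vertices of any clique must share a bag in every tree decomposition; so some bag has ≥ 4 vertices and tw(G) ≥ 3. The upper and lower bounds meet at 3, so that is the treewidth.

Treewidth 3.
Bags: B1 = {1, 2, 5, 10}  B2 = {1, 2, 5, 11}  B3 = {1, 3, 5, 10}  B4 = {1, 5, 9, 10}  B5 = {1, 2, 5, 8}  B6 = {2, 5, 6, 8}  B7 = {1, 4, 5, 9}  B8 = {1, 5, 7, 9}
Tree: B1–B2, B1–B3, B3–B4, B2–B5, B5–B6, B4–B7, B7–B8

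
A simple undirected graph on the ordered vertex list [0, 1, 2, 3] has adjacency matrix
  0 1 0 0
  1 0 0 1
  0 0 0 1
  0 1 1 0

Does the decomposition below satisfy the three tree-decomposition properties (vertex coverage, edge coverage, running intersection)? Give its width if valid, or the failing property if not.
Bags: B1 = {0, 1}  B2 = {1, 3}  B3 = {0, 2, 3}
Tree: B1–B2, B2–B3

No — bags containing vertex 0 are not connected in the tree.

A tree decomposition must satisfy three properties: every vertex lies in some bag; for every edge, both endpoints lie together in some bag; and for every vertex, the bags containing it form a connected subtree. Here bags containing vertex 0 are not connected in the tree, so the decomposition is invalid.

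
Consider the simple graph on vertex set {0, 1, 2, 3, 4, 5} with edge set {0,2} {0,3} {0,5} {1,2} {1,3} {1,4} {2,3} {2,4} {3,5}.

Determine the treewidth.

A width-2 tree decomposition is:
Bags: B1 = {0, 3, 5}  B2 = {0, 2, 3}  B3 = {1, 2, 3}  B4 = {1, 2, 4}
Tree: B1–B2, B2–B3, B3–B4
Each bag holds 3 vertices, so the decomposition has width 2, which upper-bounds the treewidth. Conversely, {0, 2, 3} is a clique of size 3, and the vertices of any clique must share a bag in every tree decomposition; so some bag has ≥ 3 vertices and tw(G) ≥ 2. The upper and lower bounds meet at 2, so that is the treewidth.

2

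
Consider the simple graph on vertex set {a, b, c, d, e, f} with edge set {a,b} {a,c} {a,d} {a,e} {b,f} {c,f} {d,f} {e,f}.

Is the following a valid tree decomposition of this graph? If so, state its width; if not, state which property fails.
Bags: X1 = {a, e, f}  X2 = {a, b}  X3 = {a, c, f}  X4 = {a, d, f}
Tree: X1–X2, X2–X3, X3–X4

No — edge (f,b) lies in no bag.

A tree decomposition must satisfy three properties: every vertex lies in some bag; for every edge, both endpoints lie together in some bag; and for every vertex, the bags containing it form a connected subtree. Here edge (f,b) lies in no bag, so the decomposition is invalid.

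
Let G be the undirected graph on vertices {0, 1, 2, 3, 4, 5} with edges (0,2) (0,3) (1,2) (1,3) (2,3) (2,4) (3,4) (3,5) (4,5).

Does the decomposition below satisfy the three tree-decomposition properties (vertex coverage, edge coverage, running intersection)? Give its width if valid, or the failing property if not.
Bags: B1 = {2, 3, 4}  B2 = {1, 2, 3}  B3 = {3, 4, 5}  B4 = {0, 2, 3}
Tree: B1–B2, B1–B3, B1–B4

Yes; width 2.

Vertex coverage: the bags together contain {0, 1, 2, 3, 4, 5}, the full vertex set. Edge coverage: each edge of G has both endpoints in at least one bag. Running intersection: for every vertex, the bags containing it form a connected subtree. All three properties hold, so this is a valid tree decomposition of width max|bag| − 1 = 2, and hence tw(G) ≤ 2.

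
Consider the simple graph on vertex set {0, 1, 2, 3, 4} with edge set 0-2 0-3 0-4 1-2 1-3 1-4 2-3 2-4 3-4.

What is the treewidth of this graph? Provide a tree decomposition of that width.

Treewidth 3.
One optimal decomposition is:
Bags: B1 = {1, 2, 3, 4}  B2 = {0, 2, 3, 4}
Tree: B1–B2

The largest bag has 4 vertices, giving width 3; this decomposition certifies tw(G) ≤ 3. Conversely, {0, 2, 3, 4} is a clique of size 4, and the vertices of any clique must share a bag in every tree decomposition; so some bag has ≥ 4 vertices and tw(G) ≥ 3. Therefore the treewidth is 3.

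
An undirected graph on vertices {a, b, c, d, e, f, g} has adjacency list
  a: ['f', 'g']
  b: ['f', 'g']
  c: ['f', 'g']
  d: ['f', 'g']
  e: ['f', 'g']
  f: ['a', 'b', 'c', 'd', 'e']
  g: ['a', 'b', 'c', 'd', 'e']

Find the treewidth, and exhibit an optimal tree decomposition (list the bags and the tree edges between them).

Treewidth 2.
Bags: B1 = {a, f, g}  B2 = {e, f, g}  B3 = {d, f, g}  B4 = {c, f, g}  B5 = {b, f, g}
Tree: B1–B2, B2–B3, B3–B4, B4–B5

The largest bag has 3 vertices, giving width 2; this decomposition certifies tw(G) ≤ 2. For the lower bound, G contains the cycle g–a–f–e–g, so G is not a forest; only forests have treewidth ≤ 1, hence tw(G) ≥ 2. Hence tw(G) = 2 exactly.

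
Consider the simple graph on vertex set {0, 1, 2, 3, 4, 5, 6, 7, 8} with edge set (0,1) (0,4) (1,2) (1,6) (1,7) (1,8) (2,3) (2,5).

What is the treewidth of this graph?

1

A width-1 tree decomposition is:
Bags: B1 = {1, 2}  B2 = {1, 6}  B3 = {2, 5}  B4 = {0, 1}  B5 = {2, 3}  B6 = {1, 7}  B7 = {1, 8}  B8 = {0, 4}
Tree: B1–B2, B1–B3, B2–B4, B1–B5, B1–B6, B2–B7, B4–B8
Each bag holds 2 vertices, so the decomposition has width 1, which upper-bounds the treewidth. Any graph with an edge has treewidth ≥ 1, and G has the edge 2–1. The upper and lower bounds meet at 1, so that is the treewidth.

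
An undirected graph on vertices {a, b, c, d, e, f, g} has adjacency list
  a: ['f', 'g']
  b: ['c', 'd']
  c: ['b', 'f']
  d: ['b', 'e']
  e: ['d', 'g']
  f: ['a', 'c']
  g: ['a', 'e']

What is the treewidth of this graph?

2

A width-2 tree decomposition is:
Bags: B1 = {a, c, f}  B2 = {a, b, c}  B3 = {a, b, d}  B4 = {a, d, e}  B5 = {a, e, g}
Tree: B1–B2, B2–B3, B3–B4, B4–B5
Every bag has size at most 3, so the width is 3 − 1 = 2 and tw(G) ≤ 2. The edges a–f–c–b–d–e–g–a form a cycle, so G is not a tree and its treewidth is at least 2. Hence tw(G) = 2 exactly.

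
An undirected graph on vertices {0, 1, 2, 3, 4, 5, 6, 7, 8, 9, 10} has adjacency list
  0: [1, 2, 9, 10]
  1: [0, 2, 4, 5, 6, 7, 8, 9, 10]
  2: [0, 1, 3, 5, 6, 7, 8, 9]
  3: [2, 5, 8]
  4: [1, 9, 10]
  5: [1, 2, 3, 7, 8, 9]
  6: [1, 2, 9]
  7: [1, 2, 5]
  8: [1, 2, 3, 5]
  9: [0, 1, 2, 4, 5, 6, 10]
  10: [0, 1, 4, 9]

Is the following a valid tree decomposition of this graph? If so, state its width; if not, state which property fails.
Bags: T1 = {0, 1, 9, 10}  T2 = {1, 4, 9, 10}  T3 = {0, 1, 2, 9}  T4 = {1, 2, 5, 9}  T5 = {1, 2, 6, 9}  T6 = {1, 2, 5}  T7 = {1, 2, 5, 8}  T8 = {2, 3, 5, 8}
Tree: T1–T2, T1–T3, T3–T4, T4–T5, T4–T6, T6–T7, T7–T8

A tree decomposition must satisfy three properties: every vertex lies in some bag; for every edge, both endpoints lie together in some bag; and for every vertex, the bags containing it form a connected subtree. Here vertex 7 appears in no bag, so the decomposition is invalid.

No — vertex 7 appears in no bag.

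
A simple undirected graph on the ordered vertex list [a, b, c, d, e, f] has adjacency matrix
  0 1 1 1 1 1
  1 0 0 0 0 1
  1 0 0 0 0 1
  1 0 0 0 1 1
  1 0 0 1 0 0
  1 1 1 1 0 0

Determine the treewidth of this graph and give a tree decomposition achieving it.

Treewidth 2.
One such decomposition:
Bags: B1 = {a, d, f}  B2 = {a, b, f}  B3 = {a, c, f}  B4 = {a, d, e}
Tree: B1–B2, B2–B3, B1–B4

The largest bag has 3 vertices, giving width 2; this decomposition certifies tw(G) ≤ 2. On the other hand G contains the 3-clique {a, d, e}. A clique must lie in a single bag of any decomposition, so no decomposition can have width below 2. Therefore the treewidth is 2.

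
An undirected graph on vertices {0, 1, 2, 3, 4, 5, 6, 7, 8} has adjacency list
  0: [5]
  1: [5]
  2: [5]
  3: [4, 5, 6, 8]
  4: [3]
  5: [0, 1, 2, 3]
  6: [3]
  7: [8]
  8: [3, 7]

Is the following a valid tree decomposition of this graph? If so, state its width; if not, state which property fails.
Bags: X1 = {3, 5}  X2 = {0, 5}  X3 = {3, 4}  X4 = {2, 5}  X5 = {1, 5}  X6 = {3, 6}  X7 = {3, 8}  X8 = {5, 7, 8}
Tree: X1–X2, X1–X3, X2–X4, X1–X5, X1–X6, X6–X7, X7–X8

A tree decomposition must satisfy three properties: every vertex lies in some bag; for every edge, both endpoints lie together in some bag; and for every vertex, the bags containing it form a connected subtree. Here bags containing vertex 5 are not connected in the tree, so the decomposition is invalid.

No — bags containing vertex 5 are not connected in the tree.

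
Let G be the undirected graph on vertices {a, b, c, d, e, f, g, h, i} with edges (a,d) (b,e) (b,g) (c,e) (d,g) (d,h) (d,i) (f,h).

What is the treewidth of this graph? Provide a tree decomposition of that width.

Every bag has size at most 2, so the width is 2 − 1 = 1 and tw(G) ≤ 1. G has an edge, so its treewidth is at least 1. Therefore the treewidth is 1.

Treewidth 1.
One optimal decomposition is:
Bags: B1 = {d, g}  B2 = {b, g}  B3 = {d, h}  B4 = {d, i}  B5 = {b, e}  B6 = {f, h}  B7 = {c, e}  B8 = {a, d}
Tree: B1–B2, B1–B3, B1–B4, B2–B5, B3–B6, B5–B7, B3–B8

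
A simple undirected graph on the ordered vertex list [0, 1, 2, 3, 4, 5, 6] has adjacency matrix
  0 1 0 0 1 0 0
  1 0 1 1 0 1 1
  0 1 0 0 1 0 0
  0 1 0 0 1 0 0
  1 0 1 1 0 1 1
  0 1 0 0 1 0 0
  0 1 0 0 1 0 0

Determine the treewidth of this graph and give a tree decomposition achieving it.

Each bag holds 3 vertices, so the decomposition has width 2, which upper-bounds the treewidth. The edges 4–0–1–3–4 form a cycle, so G is not a tree and its treewidth is at least 2. The upper and lower bounds meet at 2, so that is the treewidth.

Treewidth 2.
Bags: B1 = {0, 1, 4}  B2 = {1, 3, 4}  B3 = {1, 2, 4}  B4 = {1, 4, 5}  B5 = {1, 4, 6}
Tree: B1–B2, B2–B3, B3–B4, B4–B5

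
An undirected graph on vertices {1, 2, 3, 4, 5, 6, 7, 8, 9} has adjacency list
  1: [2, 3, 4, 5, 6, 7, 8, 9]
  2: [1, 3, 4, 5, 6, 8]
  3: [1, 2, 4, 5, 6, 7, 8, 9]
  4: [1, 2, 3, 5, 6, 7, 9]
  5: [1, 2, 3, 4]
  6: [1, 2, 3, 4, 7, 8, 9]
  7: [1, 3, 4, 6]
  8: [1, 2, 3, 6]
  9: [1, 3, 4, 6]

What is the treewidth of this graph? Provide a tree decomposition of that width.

Treewidth 4.
One such decomposition:
Bags: B1 = {1, 2, 3, 4, 5}  B2 = {1, 2, 3, 4, 6}  B3 = {1, 3, 4, 6, 7}  B4 = {1, 2, 3, 6, 8}  B5 = {1, 3, 4, 6, 9}
Tree: B1–B2, B2–B3, B2–B4, B3–B5

Every bag has size at most 5, so the width is 5 − 1 = 4 and tw(G) ≤ 4. Conversely, {1, 2, 3, 6, 8} is a clique of size 5, and the vertices of any clique must share a bag in every tree decomposition; so some bag has ≥ 5 vertices and tw(G) ≥ 4. Combining the bounds, tw(G) = 4.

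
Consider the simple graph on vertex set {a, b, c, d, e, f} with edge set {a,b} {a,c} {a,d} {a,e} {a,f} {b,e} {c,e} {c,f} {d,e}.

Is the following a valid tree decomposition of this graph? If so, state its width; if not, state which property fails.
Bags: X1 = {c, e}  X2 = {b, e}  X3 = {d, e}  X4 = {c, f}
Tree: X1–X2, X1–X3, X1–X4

A tree decomposition must satisfy three properties: every vertex lies in some bag; for every edge, both endpoints lie together in some bag; and for every vertex, the bags containing it form a connected subtree. Here vertex a appears in no bag, so the decomposition is invalid.

No — vertex a appears in no bag.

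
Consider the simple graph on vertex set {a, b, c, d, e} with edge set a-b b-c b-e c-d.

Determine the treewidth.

1

A width-1 tree decomposition is:
Bags: B1 = {b, c}  B2 = {c, d}  B3 = {a, b}  B4 = {b, e}
Tree: B1–B2, B1–B3, B1–B4
Each bag holds 2 vertices, so the decomposition has width 1, which upper-bounds the treewidth. Any graph with an edge has treewidth ≥ 1, and G has the edge c–b. Combining the bounds, tw(G) = 1.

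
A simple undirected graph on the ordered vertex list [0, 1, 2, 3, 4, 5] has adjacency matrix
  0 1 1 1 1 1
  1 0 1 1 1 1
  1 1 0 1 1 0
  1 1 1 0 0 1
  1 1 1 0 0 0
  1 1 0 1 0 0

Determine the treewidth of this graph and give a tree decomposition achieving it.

Every bag has size at most 4, so the width is 4 − 1 = 3 and tw(G) ≤ 3. On the other hand G contains the 4-clique {0, 1, 2, 3}. A clique must lie in a single bag of any decomposition, so no decomposition can have width below 3. Hence tw(G) = 3 exactly.

Treewidth 3.
One optimal decomposition is:
Bags: B1 = {0, 1, 2, 3}  B2 = {0, 1, 3, 5}  B3 = {0, 1, 2, 4}
Tree: B1–B2, B1–B3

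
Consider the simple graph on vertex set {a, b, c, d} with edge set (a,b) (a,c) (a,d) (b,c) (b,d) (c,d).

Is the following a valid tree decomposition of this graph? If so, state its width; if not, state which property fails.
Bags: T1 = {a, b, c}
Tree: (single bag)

A tree decomposition must satisfy three properties: every vertex lies in some bag; for every edge, both endpoints lie together in some bag; and for every vertex, the bags containing it form a connected subtree. Here vertex d appears in no bag, so the decomposition is invalid.

No — vertex d appears in no bag.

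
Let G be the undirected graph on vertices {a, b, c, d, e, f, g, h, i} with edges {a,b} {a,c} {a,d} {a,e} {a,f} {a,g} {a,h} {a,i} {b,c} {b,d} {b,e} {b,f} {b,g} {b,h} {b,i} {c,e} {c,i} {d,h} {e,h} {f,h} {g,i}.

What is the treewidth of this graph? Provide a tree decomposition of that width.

Each bag holds 4 vertices, so the decomposition has width 3, which upper-bounds the treewidth. Conversely, {a, b, g, i} is a clique of size 4, and the vertices of any clique must share a bag in every tree decomposition; so some bag has ≥ 4 vertices and tw(G) ≥ 3. Combining the bounds, tw(G) = 3.

Treewidth 3.
One such decomposition:
Bags: B1 = {a, b, e, h}  B2 = {a, b, c, e}  B3 = {a, b, d, h}  B4 = {a, b, f, h}  B5 = {a, b, c, i}  B6 = {a, b, g, i}
Tree: B1–B2, B1–B3, B1–B4, B2–B5, B5–B6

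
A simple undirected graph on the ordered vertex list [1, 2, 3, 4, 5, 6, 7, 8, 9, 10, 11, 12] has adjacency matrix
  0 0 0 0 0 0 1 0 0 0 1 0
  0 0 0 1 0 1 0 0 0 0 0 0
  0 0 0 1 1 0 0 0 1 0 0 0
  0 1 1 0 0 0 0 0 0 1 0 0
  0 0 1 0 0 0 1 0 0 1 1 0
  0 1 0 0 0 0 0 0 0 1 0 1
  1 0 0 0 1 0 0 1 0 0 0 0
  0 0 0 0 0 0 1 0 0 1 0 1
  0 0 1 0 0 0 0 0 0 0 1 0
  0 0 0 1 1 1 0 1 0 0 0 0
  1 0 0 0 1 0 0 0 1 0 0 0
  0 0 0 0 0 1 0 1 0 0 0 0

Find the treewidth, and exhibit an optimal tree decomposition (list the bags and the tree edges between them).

Each bag holds 4 vertices, so the decomposition has width 3, which upper-bounds the treewidth. For the lower bound: the 4 vertex sets {1,9,11}, {7}, {5}, {3,4,8,10} are disjoint, each induces a connected subgraph, and every pair is joined by at least one edge of G. Contracting each set to a single vertex therefore yields K_{4} as a minor, and since treewidth is minor-monotone, tw(G) ≥ tw(K_{4}) = 3. Combining the bounds, tw(G) = 3.

Treewidth 3.
Bags: B1 = {1, 7, 9, 11}  B2 = {5, 7, 9, 11}  B3 = {3, 5, 7, 9}  B4 = {3, 5, 7, 8}  B5 = {3, 5, 8, 10}  B6 = {3, 4, 8, 10}  B7 = {4, 8, 10, 12}  B8 = {4, 6, 10, 12}  B9 = {2, 4, 6, 12}
Tree: B1–B2, B2–B3, B3–B4, B4–B5, B5–B6, B6–B7, B7–B8, B8–B9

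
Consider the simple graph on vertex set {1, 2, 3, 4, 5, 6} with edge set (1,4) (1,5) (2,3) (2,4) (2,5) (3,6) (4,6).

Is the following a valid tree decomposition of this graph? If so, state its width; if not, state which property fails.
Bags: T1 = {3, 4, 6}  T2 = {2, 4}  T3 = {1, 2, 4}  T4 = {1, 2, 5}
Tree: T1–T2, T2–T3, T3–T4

No — edge (3,2) lies in no bag.

A tree decomposition must satisfy three properties: every vertex lies in some bag; for every edge, both endpoints lie together in some bag; and for every vertex, the bags containing it form a connected subtree. Here edge (3,2) lies in no bag, so the decomposition is invalid.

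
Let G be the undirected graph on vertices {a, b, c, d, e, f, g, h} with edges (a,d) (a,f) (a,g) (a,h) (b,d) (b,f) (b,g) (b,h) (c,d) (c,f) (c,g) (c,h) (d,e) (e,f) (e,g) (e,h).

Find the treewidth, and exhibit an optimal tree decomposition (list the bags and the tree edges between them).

The largest bag has 5 vertices, giving width 4; this decomposition certifies tw(G) ≤ 4. For the lower bound: the 5 vertex sets {e,g}, {c,d}, {b,h}, {a}, {f} are disjoint, each induces a connected subgraph, and every pair is joined by at least one edge of G. Contracting each set to a single vertex therefore yields K_{5} as a minor, and since treewidth is minor-monotone, tw(G) ≥ tw(K_{5}) = 4. Combining the bounds, tw(G) = 4.

Treewidth 4.
One optimal decomposition is:
Bags: B1 = {a, b, c, e, g}  B2 = {a, b, c, d, e}  B3 = {a, b, c, e, h}  B4 = {a, b, c, e, f}
Tree: B1–B2, B2–B3, B3–B4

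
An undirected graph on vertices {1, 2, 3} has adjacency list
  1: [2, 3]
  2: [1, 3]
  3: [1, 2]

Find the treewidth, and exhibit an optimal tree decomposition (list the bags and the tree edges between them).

Treewidth 2.
Bags: B1 = {1, 2, 3}
Tree: (single bag)

A single bag containing all 3 vertices is trivially a valid decomposition of width 2. Conversely, {1, 2, 3} is a clique of size 3, and the vertices of any clique must share a bag in every tree decomposition; so some bag has ≥ 3 vertices and tw(G) ≥ 2. Combining the bounds, tw(G) = 2.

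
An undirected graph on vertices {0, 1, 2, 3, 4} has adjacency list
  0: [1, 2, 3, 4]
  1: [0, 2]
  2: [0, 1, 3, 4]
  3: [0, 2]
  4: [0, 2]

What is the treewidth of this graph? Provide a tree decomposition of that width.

Treewidth 2.
One optimal decomposition is:
Bags: B1 = {0, 2, 3}  B2 = {0, 2, 4}  B3 = {0, 1, 2}
Tree: B1–B2, B1–B3

The largest bag has 3 vertices, giving width 2; this decomposition certifies tw(G) ≤ 2. On the other hand G contains the 3-clique {0, 1, 2}. A clique must lie in a single bag of any decomposition, so no decomposition can have width below 2. Therefore the treewidth is 2.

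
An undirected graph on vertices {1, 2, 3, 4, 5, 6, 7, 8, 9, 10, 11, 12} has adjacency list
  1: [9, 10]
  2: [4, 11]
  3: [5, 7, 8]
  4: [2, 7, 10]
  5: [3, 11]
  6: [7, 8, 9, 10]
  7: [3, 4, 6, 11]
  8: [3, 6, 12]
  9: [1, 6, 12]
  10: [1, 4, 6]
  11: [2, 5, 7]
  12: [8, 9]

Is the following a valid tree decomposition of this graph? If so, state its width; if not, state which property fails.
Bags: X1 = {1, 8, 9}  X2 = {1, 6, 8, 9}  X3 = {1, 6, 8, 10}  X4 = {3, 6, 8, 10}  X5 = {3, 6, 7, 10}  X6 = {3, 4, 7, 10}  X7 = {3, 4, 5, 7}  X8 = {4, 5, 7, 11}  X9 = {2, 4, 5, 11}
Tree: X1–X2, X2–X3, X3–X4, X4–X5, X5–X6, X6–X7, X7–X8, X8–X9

A tree decomposition must satisfy three properties: every vertex lies in some bag; for every edge, both endpoints lie together in some bag; and for every vertex, the bags containing it form a connected subtree. Here vertex 12 appears in no bag, so the decomposition is invalid.

No — vertex 12 appears in no bag.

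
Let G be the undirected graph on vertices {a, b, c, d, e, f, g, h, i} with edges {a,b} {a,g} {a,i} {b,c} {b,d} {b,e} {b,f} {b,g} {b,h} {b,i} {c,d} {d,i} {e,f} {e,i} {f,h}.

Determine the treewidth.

2

A width-2 tree decomposition is:
Bags: B1 = {b, e, i}  B2 = {b, d, i}  B3 = {a, b, i}  B4 = {b, e, f}  B5 = {a, b, g}  B6 = {b, c, d}  B7 = {b, f, h}
Tree: B1–B2, B2–B3, B1–B4, B3–B5, B2–B6, B4–B7
The largest bag has 3 vertices, giving width 2; this decomposition certifies tw(G) ≤ 2. For the lower bound, the 3 vertices {b, e, f} are pairwise adjacent, and any tree decomposition puts a clique entirely inside one bag — forcing width ≥ 2. Combining the bounds, tw(G) = 2.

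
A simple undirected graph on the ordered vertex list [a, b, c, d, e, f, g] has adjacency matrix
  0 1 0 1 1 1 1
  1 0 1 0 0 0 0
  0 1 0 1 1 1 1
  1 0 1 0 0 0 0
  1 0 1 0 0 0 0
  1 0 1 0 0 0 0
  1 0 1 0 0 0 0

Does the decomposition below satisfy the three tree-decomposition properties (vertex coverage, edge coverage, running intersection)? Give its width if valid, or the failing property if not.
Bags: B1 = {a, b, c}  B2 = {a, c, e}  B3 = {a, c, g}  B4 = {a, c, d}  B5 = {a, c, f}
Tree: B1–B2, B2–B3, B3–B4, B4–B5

Yes; width 2.

Every vertex of G appears in some bag (union = {a, b, c, d, e, f, g}); every edge is covered by a bag; and for each vertex v the set of bags containing v is connected in the bag tree. The decomposition is therefore valid. The largest bag has 3 vertices, so the width is 2.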